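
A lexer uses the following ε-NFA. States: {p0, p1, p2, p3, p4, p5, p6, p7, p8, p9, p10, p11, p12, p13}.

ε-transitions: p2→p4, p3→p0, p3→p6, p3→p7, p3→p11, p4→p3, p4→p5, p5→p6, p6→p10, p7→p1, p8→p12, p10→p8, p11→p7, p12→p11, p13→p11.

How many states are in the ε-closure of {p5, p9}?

9

Start with {p5, p9}.
From p5 via ε: add p6.
From p6 via ε: add p10.
From p10 via ε: add p8.
From p8 via ε: add p12.
From p12 via ε: add p11.
From p11 via ε: add p7.
From p7 via ε: add p1.
ε-closure = {p1, p5, p6, p7, p8, p9, p10, p11, p12}, which has 9 states.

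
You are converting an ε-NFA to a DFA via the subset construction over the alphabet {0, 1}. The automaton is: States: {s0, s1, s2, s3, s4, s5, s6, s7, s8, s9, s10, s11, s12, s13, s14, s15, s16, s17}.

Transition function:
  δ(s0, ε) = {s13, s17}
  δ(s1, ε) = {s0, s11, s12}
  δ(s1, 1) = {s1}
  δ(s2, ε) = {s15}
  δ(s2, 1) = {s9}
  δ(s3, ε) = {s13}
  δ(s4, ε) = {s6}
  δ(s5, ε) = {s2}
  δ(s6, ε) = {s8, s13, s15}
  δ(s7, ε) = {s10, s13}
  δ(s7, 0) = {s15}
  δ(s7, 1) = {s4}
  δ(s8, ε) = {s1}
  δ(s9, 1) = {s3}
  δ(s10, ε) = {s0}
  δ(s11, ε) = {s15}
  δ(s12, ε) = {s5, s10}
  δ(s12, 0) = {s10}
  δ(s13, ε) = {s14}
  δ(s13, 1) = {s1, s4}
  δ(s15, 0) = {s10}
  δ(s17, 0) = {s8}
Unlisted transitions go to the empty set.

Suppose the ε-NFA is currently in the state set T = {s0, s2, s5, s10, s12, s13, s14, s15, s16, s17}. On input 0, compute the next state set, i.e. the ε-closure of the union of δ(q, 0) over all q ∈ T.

s12 on 0 → {s10}.
s15 on 0 → {s10}.
s17 on 0 → {s8}.
No 0-transition from s0, s2, s5, s10, s13, s14, s16.
Union after reading 0: {s8, s10}.
Now take the ε-closure:
From s8 via ε: add s1.
From s10 via ε: add s0.
From s0 via ε: add s13, s17.
From s1 via ε: add s11, s12.
From s11 via ε: add s15.
From s12 via ε: add s5.
From s13 via ε: add s14.
From s5 via ε: add s2.
No new states can be added; the closed set is {s0, s1, s2, s5, s8, s10, s11, s12, s13, s14, s15, s17}.

{s0, s1, s2, s5, s8, s10, s11, s12, s13, s14, s15, s17}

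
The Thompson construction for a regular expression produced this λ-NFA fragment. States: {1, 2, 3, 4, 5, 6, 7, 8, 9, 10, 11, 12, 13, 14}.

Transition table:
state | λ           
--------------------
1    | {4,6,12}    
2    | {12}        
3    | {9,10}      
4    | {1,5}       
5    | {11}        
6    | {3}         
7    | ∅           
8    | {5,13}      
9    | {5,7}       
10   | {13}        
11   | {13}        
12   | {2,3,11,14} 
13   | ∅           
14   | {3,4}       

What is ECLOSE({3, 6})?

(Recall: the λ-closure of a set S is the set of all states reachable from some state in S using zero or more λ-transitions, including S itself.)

Start with {3, 6}.
From 3 via λ: add 9, 10.
From 9 via λ: add 5, 7.
From 10 via λ: add 13.
From 5 via λ: add 11.
No new states can be added; the closed set is {3, 5, 6, 7, 9, 10, 11, 13}.

{3, 5, 6, 7, 9, 10, 11, 13}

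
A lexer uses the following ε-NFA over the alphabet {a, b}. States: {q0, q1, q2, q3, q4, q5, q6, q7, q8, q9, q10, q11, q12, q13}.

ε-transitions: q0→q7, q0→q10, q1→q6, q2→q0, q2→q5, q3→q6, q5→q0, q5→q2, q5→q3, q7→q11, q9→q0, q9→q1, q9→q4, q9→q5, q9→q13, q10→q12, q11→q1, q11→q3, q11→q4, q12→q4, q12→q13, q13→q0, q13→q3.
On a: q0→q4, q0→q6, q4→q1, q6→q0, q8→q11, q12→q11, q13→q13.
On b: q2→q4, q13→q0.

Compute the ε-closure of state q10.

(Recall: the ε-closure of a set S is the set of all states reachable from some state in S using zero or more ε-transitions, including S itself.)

{q0, q1, q3, q4, q6, q7, q10, q11, q12, q13}

Start with {q10}.
From q10 via ε: add q12.
From q12 via ε: add q4, q13.
From q13 via ε: add q0, q3.
From q0 via ε: add q7.
From q3 via ε: add q6.
From q7 via ε: add q11.
From q11 via ε: add q1.
No new states can be added; the closed set is {q0, q1, q3, q4, q6, q7, q10, q11, q12, q13}.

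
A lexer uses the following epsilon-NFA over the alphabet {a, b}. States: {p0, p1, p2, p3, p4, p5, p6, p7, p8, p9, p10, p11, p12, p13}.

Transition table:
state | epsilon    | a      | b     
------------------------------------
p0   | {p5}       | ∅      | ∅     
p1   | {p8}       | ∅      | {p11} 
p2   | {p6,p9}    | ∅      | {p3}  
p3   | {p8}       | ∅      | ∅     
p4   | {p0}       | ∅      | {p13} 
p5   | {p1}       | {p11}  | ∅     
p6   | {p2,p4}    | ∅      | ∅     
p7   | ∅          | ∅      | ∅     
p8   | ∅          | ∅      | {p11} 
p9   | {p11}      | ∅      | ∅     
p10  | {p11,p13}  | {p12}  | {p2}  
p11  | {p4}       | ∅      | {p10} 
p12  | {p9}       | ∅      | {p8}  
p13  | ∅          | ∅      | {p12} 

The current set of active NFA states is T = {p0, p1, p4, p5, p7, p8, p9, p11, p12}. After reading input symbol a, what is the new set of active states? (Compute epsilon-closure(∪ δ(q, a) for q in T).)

{p0, p1, p4, p5, p8, p11}

p5 on a → {p11}.
No a-transition from p0, p1, p4, p7, p8, p9, p11, p12.
Union after reading a: {p11}.
Now take the epsilon-closure:
From p11 via epsilon: add p4.
From p4 via epsilon: add p0.
From p0 via epsilon: add p5.
From p5 via epsilon: add p1.
From p1 via epsilon: add p8.
No new states can be added; the closed set is {p0, p1, p4, p5, p8, p11}.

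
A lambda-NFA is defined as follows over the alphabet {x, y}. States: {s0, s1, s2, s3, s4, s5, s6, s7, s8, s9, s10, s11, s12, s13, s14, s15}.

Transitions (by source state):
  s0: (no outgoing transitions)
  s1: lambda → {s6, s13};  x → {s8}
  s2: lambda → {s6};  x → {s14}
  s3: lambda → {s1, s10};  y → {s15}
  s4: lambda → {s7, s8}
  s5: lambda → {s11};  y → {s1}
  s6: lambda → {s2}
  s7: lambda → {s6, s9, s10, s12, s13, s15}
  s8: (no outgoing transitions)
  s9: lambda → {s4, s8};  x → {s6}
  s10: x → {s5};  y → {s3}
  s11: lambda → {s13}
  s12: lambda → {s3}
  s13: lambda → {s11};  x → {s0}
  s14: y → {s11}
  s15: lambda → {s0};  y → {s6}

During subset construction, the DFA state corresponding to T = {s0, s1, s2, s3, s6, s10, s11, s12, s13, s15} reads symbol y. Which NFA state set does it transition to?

{s0, s1, s2, s3, s6, s10, s11, s13, s15}

s3 on y → {s15}.
s10 on y → {s3}.
s15 on y → {s6}.
No y-transition from s0, s1, s2, s6, s11, s12, s13.
Union after reading y: {s3, s6, s15}.
Now take the lambda-closure:
From s3 via lambda: add s1, s10.
From s6 via lambda: add s2.
From s15 via lambda: add s0.
From s1 via lambda: add s13.
From s13 via lambda: add s11.
No new states can be added; the closed set is {s0, s1, s2, s3, s6, s10, s11, s13, s15}.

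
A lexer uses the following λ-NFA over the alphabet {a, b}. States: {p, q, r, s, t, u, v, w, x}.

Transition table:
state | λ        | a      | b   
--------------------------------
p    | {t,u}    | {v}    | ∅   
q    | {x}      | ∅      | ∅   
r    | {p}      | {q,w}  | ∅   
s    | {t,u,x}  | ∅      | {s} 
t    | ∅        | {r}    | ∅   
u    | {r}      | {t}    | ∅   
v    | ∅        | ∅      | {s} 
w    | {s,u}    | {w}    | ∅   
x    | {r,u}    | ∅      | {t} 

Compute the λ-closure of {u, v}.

{p, r, t, u, v}

Start with {u, v}.
From u via λ: add r.
From r via λ: add p.
From p via λ: add t.
No new states can be added; the closed set is {p, r, t, u, v}.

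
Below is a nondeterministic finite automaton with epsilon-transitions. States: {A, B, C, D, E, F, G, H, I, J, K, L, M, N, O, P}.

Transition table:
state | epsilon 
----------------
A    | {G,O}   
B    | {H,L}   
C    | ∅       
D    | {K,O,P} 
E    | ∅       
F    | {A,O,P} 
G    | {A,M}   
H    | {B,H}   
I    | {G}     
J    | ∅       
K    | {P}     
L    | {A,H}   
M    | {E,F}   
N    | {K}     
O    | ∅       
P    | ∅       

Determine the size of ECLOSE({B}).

10

Start with {B}.
From B via epsilon: add H, L.
From L via epsilon: add A.
From A via epsilon: add G, O.
From G via epsilon: add M.
From M via epsilon: add E, F.
From F via epsilon: add P.
epsilon-closure = {A, B, E, F, G, H, L, M, O, P}, which has 10 states.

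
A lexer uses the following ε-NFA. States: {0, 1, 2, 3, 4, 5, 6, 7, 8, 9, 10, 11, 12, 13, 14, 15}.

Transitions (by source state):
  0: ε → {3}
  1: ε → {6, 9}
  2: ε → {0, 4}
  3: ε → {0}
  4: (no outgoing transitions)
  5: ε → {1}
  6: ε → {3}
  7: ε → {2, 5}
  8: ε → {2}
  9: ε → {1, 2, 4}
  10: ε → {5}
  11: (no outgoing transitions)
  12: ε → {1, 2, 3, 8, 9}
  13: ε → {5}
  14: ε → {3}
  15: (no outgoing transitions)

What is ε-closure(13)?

Start with {13}.
From 13 via ε: add 5.
From 5 via ε: add 1.
From 1 via ε: add 6, 9.
From 6 via ε: add 3.
From 9 via ε: add 2, 4.
From 2 via ε: add 0.
No new states can be added; the closed set is {0, 1, 2, 3, 4, 5, 6, 9, 13}.

{0, 1, 2, 3, 4, 5, 6, 9, 13}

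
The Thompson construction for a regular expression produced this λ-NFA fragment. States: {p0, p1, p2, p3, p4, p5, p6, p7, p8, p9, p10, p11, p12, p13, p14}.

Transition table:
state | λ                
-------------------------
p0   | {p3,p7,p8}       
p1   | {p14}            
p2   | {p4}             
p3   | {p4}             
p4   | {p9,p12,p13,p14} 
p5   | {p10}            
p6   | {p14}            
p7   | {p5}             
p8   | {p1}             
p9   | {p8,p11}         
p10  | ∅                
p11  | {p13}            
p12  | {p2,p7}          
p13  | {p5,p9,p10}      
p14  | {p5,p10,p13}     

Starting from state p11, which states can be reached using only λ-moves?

{p1, p5, p8, p9, p10, p11, p13, p14}

Start with {p11}.
From p11 via λ: add p13.
From p13 via λ: add p5, p9, p10.
From p9 via λ: add p8.
From p8 via λ: add p1.
From p1 via λ: add p14.
No new states can be added; the closed set is {p1, p5, p8, p9, p10, p11, p13, p14}.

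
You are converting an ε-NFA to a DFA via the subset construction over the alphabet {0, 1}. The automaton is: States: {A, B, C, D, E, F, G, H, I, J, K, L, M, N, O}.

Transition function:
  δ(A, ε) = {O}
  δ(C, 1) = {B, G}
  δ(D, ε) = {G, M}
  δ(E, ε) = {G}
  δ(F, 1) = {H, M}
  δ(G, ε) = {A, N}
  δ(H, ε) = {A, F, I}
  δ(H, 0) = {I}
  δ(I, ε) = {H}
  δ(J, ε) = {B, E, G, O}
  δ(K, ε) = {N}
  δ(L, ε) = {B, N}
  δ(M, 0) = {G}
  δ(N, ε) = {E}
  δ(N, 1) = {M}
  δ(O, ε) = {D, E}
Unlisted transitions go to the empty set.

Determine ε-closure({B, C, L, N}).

{A, B, C, D, E, G, L, M, N, O}

Start with {B, C, L, N}.
From N via ε: add E.
From E via ε: add G.
From G via ε: add A.
From A via ε: add O.
From O via ε: add D.
From D via ε: add M.
No new states can be added; the closed set is {A, B, C, D, E, G, L, M, N, O}.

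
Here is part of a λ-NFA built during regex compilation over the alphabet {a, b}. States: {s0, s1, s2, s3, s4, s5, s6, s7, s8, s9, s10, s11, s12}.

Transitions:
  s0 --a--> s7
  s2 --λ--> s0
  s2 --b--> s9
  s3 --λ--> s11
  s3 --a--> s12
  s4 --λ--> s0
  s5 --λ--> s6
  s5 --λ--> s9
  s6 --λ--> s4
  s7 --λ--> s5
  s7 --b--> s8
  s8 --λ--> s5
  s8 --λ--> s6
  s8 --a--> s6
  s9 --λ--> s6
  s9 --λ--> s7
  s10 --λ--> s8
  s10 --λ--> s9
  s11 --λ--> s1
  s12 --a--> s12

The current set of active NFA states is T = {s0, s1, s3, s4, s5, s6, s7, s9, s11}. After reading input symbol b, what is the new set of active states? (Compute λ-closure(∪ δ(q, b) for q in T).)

s7 on b → {s8}.
No b-transition from s0, s1, s3, s4, s5, s6, s9, s11.
Union after reading b: {s8}.
Now take the λ-closure:
From s8 via λ: add s5, s6.
From s5 via λ: add s9.
From s6 via λ: add s4.
From s4 via λ: add s0.
From s9 via λ: add s7.
No new states can be added; the closed set is {s0, s4, s5, s6, s7, s8, s9}.

{s0, s4, s5, s6, s7, s8, s9}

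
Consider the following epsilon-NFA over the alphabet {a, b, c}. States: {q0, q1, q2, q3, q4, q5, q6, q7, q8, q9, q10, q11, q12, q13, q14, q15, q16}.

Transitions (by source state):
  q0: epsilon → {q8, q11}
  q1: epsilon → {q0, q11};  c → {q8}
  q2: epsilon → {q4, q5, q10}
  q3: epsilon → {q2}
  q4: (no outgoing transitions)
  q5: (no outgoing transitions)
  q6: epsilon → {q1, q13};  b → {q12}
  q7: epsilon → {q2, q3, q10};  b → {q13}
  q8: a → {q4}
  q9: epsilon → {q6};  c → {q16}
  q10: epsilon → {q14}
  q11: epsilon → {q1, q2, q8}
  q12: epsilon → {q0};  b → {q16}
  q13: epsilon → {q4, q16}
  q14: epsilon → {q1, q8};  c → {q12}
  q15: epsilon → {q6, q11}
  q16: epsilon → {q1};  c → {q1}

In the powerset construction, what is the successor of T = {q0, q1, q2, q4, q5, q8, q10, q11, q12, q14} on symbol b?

q12 on b → {q16}.
No b-transition from q0, q1, q2, q4, q5, q8, q10, q11, q14.
Union after reading b: {q16}.
Now take the epsilon-closure:
From q16 via epsilon: add q1.
From q1 via epsilon: add q0, q11.
From q0 via epsilon: add q8.
From q11 via epsilon: add q2.
From q2 via epsilon: add q4, q5, q10.
From q10 via epsilon: add q14.
No new states can be added; the closed set is {q0, q1, q2, q4, q5, q8, q10, q11, q14, q16}.

{q0, q1, q2, q4, q5, q8, q10, q11, q14, q16}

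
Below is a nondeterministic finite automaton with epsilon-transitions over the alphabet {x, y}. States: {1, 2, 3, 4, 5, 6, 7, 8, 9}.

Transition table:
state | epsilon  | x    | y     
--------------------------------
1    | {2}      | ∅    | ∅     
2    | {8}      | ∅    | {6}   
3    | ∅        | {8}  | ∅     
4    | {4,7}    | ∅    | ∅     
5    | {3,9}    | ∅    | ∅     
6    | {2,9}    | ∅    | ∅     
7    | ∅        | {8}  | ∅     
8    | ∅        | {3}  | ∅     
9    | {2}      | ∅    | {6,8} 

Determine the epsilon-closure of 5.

{2, 3, 5, 8, 9}

Start with {5}.
From 5 via epsilon: add 3, 9.
From 9 via epsilon: add 2.
From 2 via epsilon: add 8.
No new states can be added; the closed set is {2, 3, 5, 8, 9}.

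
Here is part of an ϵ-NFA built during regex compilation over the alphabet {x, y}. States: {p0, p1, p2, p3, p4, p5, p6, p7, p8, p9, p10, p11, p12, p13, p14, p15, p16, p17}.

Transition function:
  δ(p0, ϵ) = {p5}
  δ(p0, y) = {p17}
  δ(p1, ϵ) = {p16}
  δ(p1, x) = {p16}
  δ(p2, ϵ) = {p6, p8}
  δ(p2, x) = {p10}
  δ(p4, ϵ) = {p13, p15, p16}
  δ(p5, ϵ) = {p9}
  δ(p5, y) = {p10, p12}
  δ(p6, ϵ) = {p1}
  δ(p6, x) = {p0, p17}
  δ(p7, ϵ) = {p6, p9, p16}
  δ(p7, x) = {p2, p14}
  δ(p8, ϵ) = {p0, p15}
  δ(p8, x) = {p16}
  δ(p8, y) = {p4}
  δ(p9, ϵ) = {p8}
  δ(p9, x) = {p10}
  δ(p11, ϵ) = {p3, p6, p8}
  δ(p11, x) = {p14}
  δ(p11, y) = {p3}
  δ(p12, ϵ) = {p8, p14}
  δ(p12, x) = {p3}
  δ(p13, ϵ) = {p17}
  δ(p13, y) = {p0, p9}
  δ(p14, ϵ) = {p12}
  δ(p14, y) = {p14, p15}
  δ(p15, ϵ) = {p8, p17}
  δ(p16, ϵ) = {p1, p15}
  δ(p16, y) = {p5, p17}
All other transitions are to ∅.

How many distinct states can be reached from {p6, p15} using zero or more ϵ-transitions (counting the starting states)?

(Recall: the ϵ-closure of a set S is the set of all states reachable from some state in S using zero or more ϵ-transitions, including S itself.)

9

Start with {p6, p15}.
From p6 via ϵ: add p1.
From p15 via ϵ: add p8, p17.
From p1 via ϵ: add p16.
From p8 via ϵ: add p0.
From p0 via ϵ: add p5.
From p5 via ϵ: add p9.
ϵ-closure = {p0, p1, p5, p6, p8, p9, p15, p16, p17}, which has 9 states.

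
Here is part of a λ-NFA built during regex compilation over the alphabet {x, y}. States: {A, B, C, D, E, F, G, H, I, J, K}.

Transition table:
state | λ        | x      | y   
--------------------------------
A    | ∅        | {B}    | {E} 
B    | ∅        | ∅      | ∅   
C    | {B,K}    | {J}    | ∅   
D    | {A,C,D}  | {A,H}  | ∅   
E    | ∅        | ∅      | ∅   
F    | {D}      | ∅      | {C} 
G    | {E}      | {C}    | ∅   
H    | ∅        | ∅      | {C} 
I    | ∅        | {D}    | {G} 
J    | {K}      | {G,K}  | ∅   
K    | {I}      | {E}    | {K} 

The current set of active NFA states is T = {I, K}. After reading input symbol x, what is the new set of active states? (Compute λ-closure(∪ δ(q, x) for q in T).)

I on x → {D}.
K on x → {E}.
Union after reading x: {D, E}.
Now take the λ-closure:
From D via λ: add A, C.
From C via λ: add B, K.
From K via λ: add I.
No new states can be added; the closed set is {A, B, C, D, E, I, K}.

{A, B, C, D, E, I, K}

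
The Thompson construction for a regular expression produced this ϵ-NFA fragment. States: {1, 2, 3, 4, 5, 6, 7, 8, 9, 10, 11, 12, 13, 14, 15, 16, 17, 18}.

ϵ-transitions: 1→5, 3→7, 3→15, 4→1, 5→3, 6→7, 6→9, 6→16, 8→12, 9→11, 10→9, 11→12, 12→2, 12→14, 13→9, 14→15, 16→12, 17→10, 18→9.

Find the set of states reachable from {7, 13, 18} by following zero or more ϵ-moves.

{2, 7, 9, 11, 12, 13, 14, 15, 18}

Start with {7, 13, 18}.
From 13 via ϵ: add 9.
From 9 via ϵ: add 11.
From 11 via ϵ: add 12.
From 12 via ϵ: add 2, 14.
From 14 via ϵ: add 15.
No new states can be added; the closed set is {2, 7, 9, 11, 12, 13, 14, 15, 18}.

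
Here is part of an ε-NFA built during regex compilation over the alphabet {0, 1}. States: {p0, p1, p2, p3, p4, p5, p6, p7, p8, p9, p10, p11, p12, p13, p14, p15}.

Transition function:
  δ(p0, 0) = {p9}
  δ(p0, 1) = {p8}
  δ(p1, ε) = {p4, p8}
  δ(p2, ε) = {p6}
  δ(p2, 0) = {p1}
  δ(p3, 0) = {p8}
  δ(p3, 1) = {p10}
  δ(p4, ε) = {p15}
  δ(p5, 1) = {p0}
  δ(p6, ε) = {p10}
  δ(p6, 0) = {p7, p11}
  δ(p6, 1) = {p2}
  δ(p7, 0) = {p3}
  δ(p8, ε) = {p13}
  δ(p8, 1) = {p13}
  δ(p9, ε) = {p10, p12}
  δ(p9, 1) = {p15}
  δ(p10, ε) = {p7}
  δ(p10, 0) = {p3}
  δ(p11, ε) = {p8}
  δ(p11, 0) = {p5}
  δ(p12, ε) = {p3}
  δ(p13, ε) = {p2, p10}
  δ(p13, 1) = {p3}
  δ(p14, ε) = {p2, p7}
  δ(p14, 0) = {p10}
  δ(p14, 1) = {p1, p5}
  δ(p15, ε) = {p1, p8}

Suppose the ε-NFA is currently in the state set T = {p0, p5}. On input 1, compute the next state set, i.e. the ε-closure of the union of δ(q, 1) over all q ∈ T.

{p0, p2, p6, p7, p8, p10, p13}

p0 on 1 → {p8}.
p5 on 1 → {p0}.
Union after reading 1: {p0, p8}.
Now take the ε-closure:
From p8 via ε: add p13.
From p13 via ε: add p2, p10.
From p2 via ε: add p6.
From p10 via ε: add p7.
No new states can be added; the closed set is {p0, p2, p6, p7, p8, p10, p13}.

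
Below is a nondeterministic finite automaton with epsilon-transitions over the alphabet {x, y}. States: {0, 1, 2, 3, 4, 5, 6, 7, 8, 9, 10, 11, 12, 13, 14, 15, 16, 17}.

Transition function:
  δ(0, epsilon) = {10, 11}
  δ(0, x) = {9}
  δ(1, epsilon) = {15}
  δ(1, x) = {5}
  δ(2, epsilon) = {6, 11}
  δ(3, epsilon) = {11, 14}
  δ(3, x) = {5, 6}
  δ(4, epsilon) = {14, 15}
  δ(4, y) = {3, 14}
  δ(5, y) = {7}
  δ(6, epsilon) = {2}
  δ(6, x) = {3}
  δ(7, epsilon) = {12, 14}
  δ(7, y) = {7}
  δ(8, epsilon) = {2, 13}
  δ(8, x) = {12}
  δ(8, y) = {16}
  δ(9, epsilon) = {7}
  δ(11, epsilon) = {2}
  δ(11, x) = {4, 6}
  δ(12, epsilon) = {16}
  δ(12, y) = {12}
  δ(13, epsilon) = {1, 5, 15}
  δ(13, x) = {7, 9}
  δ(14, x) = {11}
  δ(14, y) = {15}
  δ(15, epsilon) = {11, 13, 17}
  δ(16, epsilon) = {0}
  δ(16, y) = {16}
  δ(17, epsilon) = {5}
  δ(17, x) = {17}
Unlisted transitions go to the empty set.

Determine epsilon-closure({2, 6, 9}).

Start with {2, 6, 9}.
From 2 via epsilon: add 11.
From 9 via epsilon: add 7.
From 7 via epsilon: add 12, 14.
From 12 via epsilon: add 16.
From 16 via epsilon: add 0.
From 0 via epsilon: add 10.
No new states can be added; the closed set is {0, 2, 6, 7, 9, 10, 11, 12, 14, 16}.

{0, 2, 6, 7, 9, 10, 11, 12, 14, 16}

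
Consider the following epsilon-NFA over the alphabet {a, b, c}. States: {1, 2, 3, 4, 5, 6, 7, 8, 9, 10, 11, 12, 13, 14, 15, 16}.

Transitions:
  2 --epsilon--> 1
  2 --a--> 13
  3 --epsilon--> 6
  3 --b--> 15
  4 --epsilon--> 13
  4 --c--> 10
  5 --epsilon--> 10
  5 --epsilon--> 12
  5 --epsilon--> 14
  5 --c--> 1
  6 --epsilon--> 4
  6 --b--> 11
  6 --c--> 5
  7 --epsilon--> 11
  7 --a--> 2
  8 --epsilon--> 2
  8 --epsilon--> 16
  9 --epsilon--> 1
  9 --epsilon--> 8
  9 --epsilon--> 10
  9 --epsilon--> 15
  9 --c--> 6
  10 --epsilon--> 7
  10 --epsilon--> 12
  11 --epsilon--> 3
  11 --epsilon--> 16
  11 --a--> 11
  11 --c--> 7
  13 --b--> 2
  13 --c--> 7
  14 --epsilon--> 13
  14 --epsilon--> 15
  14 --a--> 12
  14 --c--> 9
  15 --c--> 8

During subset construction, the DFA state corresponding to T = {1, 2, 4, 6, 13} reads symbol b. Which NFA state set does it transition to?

6 on b → {11}.
13 on b → {2}.
No b-transition from 1, 2, 4.
Union after reading b: {2, 11}.
Now take the epsilon-closure:
From 2 via epsilon: add 1.
From 11 via epsilon: add 3, 16.
From 3 via epsilon: add 6.
From 6 via epsilon: add 4.
From 4 via epsilon: add 13.
No new states can be added; the closed set is {1, 2, 3, 4, 6, 11, 13, 16}.

{1, 2, 3, 4, 6, 11, 13, 16}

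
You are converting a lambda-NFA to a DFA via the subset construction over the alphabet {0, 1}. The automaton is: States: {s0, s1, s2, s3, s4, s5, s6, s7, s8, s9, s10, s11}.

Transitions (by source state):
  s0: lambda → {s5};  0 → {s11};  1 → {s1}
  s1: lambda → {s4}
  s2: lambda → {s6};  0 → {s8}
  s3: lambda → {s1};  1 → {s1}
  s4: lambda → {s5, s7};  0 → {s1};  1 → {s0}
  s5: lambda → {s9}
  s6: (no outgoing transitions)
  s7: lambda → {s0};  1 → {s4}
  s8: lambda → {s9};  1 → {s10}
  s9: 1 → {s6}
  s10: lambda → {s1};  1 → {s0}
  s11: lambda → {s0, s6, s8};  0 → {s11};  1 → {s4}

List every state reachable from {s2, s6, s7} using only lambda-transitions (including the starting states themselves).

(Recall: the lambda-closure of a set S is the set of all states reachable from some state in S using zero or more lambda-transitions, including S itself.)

{s0, s2, s5, s6, s7, s9}

Start with {s2, s6, s7}.
From s7 via lambda: add s0.
From s0 via lambda: add s5.
From s5 via lambda: add s9.
No new states can be added; the closed set is {s0, s2, s5, s6, s7, s9}.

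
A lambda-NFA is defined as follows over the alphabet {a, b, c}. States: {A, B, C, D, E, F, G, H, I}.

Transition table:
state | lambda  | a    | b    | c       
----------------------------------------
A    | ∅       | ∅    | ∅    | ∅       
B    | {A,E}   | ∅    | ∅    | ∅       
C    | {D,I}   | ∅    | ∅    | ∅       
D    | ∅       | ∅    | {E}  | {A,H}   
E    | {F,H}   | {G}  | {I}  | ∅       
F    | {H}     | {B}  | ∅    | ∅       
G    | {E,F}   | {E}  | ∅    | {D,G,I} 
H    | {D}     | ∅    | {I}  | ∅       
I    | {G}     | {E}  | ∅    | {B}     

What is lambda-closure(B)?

Start with {B}.
From B via lambda: add A, E.
From E via lambda: add F, H.
From H via lambda: add D.
No new states can be added; the closed set is {A, B, D, E, F, H}.

{A, B, D, E, F, H}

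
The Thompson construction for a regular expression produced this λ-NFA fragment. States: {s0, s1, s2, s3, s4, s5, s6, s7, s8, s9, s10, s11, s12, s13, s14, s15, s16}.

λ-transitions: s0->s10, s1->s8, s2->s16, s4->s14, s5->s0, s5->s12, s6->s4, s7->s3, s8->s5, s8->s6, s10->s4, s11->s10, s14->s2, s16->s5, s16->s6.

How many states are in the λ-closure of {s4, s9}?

Start with {s4, s9}.
From s4 via λ: add s14.
From s14 via λ: add s2.
From s2 via λ: add s16.
From s16 via λ: add s5, s6.
From s5 via λ: add s0, s12.
From s0 via λ: add s10.
λ-closure = {s0, s2, s4, s5, s6, s9, s10, s12, s14, s16}, which has 10 states.

10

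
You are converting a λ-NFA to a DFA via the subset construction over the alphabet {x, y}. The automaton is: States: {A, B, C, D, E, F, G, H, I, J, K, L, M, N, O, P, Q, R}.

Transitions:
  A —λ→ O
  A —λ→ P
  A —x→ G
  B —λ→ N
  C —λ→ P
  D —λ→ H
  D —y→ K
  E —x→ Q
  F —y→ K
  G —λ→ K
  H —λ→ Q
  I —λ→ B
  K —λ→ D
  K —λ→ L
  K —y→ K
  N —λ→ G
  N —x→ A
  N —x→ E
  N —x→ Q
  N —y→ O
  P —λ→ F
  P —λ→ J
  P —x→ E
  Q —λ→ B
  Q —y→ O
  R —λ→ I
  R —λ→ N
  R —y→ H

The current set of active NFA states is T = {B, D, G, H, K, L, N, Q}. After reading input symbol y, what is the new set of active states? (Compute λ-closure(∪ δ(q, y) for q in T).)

{B, D, G, H, K, L, N, O, Q}

D on y → {K}.
K on y → {K}.
N on y → {O}.
Q on y → {O}.
No y-transition from B, G, H, L.
Union after reading y: {K, O}.
Now take the λ-closure:
From K via λ: add D, L.
From D via λ: add H.
From H via λ: add Q.
From Q via λ: add B.
From B via λ: add N.
From N via λ: add G.
No new states can be added; the closed set is {B, D, G, H, K, L, N, O, Q}.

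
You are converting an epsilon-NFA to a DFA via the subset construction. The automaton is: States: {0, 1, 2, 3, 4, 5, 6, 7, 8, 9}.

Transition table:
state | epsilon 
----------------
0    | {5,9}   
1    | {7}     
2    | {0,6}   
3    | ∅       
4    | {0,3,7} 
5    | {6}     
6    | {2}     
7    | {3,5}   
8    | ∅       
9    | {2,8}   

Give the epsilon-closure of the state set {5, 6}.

{0, 2, 5, 6, 8, 9}

Start with {5, 6}.
From 6 via epsilon: add 2.
From 2 via epsilon: add 0.
From 0 via epsilon: add 9.
From 9 via epsilon: add 8.
No new states can be added; the closed set is {0, 2, 5, 6, 8, 9}.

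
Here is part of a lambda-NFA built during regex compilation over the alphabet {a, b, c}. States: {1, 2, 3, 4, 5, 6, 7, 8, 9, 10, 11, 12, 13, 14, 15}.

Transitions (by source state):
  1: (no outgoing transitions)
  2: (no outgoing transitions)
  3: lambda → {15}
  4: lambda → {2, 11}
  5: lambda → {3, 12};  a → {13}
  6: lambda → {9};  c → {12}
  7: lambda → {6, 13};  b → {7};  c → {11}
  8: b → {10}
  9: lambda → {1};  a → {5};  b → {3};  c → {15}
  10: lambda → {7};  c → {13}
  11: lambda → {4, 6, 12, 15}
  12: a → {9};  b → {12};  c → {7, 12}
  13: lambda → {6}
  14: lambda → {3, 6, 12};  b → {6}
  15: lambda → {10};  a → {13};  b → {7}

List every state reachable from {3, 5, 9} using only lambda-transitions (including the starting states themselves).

Start with {3, 5, 9}.
From 3 via lambda: add 15.
From 5 via lambda: add 12.
From 9 via lambda: add 1.
From 15 via lambda: add 10.
From 10 via lambda: add 7.
From 7 via lambda: add 6, 13.
No new states can be added; the closed set is {1, 3, 5, 6, 7, 9, 10, 12, 13, 15}.

{1, 3, 5, 6, 7, 9, 10, 12, 13, 15}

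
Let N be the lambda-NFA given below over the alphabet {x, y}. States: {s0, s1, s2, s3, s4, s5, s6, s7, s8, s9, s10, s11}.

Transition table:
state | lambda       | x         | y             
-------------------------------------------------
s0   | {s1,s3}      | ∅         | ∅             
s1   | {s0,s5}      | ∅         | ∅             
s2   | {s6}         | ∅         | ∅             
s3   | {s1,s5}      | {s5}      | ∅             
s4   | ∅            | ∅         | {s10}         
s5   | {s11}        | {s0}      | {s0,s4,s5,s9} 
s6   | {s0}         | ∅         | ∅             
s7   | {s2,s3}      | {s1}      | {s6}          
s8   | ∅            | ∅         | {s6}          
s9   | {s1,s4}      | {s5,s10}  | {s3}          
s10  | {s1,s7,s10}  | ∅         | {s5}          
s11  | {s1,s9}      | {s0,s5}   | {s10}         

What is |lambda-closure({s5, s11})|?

Start with {s5, s11}.
From s11 via lambda: add s1, s9.
From s1 via lambda: add s0.
From s9 via lambda: add s4.
From s0 via lambda: add s3.
lambda-closure = {s0, s1, s3, s4, s5, s9, s11}, which has 7 states.

7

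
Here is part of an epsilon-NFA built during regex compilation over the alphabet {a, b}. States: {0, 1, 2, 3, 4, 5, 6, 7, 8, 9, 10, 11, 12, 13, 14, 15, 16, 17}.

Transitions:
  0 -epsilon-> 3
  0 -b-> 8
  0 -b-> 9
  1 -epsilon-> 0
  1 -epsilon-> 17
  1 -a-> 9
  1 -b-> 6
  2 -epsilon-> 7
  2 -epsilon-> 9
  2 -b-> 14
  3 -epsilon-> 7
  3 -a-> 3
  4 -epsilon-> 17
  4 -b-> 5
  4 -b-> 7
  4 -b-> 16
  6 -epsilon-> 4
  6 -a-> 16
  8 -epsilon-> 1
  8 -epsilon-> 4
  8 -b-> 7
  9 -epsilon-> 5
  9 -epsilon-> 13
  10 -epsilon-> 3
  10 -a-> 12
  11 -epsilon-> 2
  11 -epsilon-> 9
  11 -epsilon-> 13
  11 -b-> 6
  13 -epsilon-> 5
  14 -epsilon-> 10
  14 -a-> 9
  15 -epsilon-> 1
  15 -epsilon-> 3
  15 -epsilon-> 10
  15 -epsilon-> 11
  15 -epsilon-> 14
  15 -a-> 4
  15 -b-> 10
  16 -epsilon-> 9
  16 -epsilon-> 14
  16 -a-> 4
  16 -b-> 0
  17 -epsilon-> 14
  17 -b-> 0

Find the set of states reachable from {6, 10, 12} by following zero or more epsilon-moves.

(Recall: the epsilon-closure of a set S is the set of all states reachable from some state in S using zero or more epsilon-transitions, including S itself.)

{3, 4, 6, 7, 10, 12, 14, 17}

Start with {6, 10, 12}.
From 6 via epsilon: add 4.
From 10 via epsilon: add 3.
From 3 via epsilon: add 7.
From 4 via epsilon: add 17.
From 17 via epsilon: add 14.
No new states can be added; the closed set is {3, 4, 6, 7, 10, 12, 14, 17}.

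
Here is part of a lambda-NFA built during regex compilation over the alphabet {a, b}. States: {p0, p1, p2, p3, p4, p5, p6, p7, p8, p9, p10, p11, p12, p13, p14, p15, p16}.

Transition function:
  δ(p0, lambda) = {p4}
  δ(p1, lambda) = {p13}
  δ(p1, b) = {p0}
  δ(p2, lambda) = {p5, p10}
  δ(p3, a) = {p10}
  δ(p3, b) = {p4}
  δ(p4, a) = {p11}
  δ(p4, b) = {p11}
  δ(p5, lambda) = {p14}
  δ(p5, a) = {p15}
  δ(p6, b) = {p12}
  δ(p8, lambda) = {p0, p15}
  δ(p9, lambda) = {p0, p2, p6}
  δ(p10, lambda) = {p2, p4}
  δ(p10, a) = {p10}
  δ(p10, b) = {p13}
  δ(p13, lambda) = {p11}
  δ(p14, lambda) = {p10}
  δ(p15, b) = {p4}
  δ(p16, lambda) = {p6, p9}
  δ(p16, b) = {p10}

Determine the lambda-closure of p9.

Start with {p9}.
From p9 via lambda: add p0, p2, p6.
From p0 via lambda: add p4.
From p2 via lambda: add p5, p10.
From p5 via lambda: add p14.
No new states can be added; the closed set is {p0, p2, p4, p5, p6, p9, p10, p14}.

{p0, p2, p4, p5, p6, p9, p10, p14}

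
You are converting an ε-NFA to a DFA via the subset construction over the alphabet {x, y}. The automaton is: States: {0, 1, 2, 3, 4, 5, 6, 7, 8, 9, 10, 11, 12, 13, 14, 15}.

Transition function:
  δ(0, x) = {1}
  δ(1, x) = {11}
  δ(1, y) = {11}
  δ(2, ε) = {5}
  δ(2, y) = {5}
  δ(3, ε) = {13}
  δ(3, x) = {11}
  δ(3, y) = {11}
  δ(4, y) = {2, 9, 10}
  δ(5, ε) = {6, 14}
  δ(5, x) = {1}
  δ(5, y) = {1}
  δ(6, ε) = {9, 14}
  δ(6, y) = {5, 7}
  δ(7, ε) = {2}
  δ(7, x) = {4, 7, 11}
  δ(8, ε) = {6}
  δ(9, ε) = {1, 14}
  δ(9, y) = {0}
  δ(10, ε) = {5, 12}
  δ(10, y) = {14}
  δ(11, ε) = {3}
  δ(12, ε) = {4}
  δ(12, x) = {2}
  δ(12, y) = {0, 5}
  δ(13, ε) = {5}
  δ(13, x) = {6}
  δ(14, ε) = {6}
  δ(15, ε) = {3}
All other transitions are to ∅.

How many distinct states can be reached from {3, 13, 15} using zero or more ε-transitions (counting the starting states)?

Start with {3, 13, 15}.
From 13 via ε: add 5.
From 5 via ε: add 6, 14.
From 6 via ε: add 9.
From 9 via ε: add 1.
ε-closure = {1, 3, 5, 6, 9, 13, 14, 15}, which has 8 states.

8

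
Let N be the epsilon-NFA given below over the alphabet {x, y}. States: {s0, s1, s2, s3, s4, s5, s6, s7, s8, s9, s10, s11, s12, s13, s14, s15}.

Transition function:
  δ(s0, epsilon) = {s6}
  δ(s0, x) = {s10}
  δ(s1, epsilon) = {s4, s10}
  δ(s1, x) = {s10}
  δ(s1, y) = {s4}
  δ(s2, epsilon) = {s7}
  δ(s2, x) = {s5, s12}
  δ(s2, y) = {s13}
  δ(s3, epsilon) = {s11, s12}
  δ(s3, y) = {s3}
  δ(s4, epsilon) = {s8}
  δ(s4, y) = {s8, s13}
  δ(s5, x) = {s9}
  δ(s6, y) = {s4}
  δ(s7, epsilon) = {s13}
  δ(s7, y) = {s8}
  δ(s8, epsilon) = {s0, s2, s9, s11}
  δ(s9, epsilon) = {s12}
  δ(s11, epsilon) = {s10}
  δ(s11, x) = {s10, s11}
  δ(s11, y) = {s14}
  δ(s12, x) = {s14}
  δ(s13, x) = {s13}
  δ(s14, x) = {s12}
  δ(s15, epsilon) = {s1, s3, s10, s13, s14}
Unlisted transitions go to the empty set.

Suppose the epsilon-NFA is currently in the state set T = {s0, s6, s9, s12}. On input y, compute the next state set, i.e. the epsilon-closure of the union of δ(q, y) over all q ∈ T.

{s0, s2, s4, s6, s7, s8, s9, s10, s11, s12, s13}

s6 on y → {s4}.
No y-transition from s0, s9, s12.
Union after reading y: {s4}.
Now take the epsilon-closure:
From s4 via epsilon: add s8.
From s8 via epsilon: add s0, s2, s9, s11.
From s0 via epsilon: add s6.
From s2 via epsilon: add s7.
From s9 via epsilon: add s12.
From s11 via epsilon: add s10.
From s7 via epsilon: add s13.
No new states can be added; the closed set is {s0, s2, s4, s6, s7, s8, s9, s10, s11, s12, s13}.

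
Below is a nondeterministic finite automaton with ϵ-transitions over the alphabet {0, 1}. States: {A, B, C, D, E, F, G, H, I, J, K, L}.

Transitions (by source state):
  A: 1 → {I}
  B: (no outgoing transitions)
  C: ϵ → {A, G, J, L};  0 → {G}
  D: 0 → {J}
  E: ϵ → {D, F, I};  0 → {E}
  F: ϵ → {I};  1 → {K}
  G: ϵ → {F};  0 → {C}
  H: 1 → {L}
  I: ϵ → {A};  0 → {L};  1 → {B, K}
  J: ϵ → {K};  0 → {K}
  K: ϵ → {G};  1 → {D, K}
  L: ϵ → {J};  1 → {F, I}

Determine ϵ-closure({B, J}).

Start with {B, J}.
From J via ϵ: add K.
From K via ϵ: add G.
From G via ϵ: add F.
From F via ϵ: add I.
From I via ϵ: add A.
No new states can be added; the closed set is {A, B, F, G, I, J, K}.

{A, B, F, G, I, J, K}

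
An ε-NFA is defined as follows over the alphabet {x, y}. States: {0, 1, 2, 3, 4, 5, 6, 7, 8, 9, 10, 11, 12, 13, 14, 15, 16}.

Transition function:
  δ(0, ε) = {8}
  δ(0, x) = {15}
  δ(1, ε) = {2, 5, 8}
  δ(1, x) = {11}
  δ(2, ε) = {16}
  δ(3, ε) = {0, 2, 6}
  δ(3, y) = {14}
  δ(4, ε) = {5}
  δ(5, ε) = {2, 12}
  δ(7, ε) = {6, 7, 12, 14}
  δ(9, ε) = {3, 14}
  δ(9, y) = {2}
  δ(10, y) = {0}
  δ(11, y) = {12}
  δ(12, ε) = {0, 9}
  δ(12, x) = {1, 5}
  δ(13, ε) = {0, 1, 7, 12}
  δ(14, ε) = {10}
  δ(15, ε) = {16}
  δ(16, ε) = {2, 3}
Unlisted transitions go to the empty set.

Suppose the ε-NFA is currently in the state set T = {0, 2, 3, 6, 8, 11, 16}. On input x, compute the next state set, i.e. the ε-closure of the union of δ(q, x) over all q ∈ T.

{0, 2, 3, 6, 8, 15, 16}

0 on x → {15}.
No x-transition from 2, 3, 6, 8, 11, 16.
Union after reading x: {15}.
Now take the ε-closure:
From 15 via ε: add 16.
From 16 via ε: add 2, 3.
From 3 via ε: add 0, 6.
From 0 via ε: add 8.
No new states can be added; the closed set is {0, 2, 3, 6, 8, 15, 16}.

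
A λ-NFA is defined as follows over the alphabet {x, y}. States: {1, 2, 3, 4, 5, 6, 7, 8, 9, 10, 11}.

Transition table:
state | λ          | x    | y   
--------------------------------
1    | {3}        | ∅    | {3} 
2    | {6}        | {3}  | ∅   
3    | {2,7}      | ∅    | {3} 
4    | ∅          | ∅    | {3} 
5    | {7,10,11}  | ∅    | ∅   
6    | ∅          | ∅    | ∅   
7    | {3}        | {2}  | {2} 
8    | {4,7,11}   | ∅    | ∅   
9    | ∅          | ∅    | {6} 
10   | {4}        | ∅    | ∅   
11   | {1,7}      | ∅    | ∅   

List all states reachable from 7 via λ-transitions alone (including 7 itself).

Start with {7}.
From 7 via λ: add 3.
From 3 via λ: add 2.
From 2 via λ: add 6.
No new states can be added; the closed set is {2, 3, 6, 7}.

{2, 3, 6, 7}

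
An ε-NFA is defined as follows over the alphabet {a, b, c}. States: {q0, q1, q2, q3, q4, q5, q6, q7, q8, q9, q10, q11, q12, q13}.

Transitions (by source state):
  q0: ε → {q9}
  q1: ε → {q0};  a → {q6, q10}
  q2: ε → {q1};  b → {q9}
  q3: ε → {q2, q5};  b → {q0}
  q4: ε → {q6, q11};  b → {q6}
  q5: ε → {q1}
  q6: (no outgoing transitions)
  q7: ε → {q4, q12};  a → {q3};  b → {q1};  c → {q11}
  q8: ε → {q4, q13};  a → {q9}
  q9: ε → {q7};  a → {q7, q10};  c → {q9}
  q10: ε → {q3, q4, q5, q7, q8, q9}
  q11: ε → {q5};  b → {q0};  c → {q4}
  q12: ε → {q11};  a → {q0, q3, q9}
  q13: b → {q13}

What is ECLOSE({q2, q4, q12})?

{q0, q1, q2, q4, q5, q6, q7, q9, q11, q12}

Start with {q2, q4, q12}.
From q2 via ε: add q1.
From q4 via ε: add q6, q11.
From q1 via ε: add q0.
From q11 via ε: add q5.
From q0 via ε: add q9.
From q9 via ε: add q7.
No new states can be added; the closed set is {q0, q1, q2, q4, q5, q6, q7, q9, q11, q12}.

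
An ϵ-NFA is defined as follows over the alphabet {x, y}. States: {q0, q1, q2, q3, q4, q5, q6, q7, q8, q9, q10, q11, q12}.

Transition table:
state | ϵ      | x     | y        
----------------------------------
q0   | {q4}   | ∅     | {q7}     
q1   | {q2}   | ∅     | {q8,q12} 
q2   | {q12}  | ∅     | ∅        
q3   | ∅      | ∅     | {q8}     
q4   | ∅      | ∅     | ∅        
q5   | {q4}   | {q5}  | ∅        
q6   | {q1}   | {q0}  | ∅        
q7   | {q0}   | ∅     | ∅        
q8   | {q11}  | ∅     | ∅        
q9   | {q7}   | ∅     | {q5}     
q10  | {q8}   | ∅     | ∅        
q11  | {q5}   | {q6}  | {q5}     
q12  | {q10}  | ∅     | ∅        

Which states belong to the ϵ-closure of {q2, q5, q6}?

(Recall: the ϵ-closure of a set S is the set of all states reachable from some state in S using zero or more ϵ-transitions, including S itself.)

Start with {q2, q5, q6}.
From q2 via ϵ: add q12.
From q5 via ϵ: add q4.
From q6 via ϵ: add q1.
From q12 via ϵ: add q10.
From q10 via ϵ: add q8.
From q8 via ϵ: add q11.
No new states can be added; the closed set is {q1, q2, q4, q5, q6, q8, q10, q11, q12}.

{q1, q2, q4, q5, q6, q8, q10, q11, q12}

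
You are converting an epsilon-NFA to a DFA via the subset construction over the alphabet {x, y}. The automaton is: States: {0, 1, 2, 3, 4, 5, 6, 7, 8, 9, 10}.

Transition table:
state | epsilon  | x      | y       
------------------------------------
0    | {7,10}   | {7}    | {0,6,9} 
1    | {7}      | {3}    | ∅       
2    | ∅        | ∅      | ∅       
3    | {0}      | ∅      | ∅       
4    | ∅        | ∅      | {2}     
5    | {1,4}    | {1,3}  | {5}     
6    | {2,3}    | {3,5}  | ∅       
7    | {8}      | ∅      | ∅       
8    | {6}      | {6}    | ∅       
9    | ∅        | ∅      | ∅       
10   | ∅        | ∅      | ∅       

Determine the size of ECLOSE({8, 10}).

7

Start with {8, 10}.
From 8 via epsilon: add 6.
From 6 via epsilon: add 2, 3.
From 3 via epsilon: add 0.
From 0 via epsilon: add 7.
epsilon-closure = {0, 2, 3, 6, 7, 8, 10}, which has 7 states.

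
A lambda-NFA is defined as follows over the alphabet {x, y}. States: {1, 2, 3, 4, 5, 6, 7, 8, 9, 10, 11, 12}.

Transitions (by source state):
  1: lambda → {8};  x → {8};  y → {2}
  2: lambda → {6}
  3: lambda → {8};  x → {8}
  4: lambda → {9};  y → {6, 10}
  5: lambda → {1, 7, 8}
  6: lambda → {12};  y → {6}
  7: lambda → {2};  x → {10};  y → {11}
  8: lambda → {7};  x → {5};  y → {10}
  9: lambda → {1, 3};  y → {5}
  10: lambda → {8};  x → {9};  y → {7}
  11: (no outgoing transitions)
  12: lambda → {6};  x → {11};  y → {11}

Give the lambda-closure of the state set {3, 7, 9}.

Start with {3, 7, 9}.
From 3 via lambda: add 8.
From 7 via lambda: add 2.
From 9 via lambda: add 1.
From 2 via lambda: add 6.
From 6 via lambda: add 12.
No new states can be added; the closed set is {1, 2, 3, 6, 7, 8, 9, 12}.

{1, 2, 3, 6, 7, 8, 9, 12}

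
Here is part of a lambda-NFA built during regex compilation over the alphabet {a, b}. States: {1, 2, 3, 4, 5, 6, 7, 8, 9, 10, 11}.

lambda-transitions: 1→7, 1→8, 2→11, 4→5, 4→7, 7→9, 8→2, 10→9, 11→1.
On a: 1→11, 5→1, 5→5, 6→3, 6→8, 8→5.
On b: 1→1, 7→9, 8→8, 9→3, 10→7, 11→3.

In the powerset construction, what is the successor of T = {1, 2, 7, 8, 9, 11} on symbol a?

1 on a → {11}.
8 on a → {5}.
No a-transition from 2, 7, 9, 11.
Union after reading a: {5, 11}.
Now take the lambda-closure:
From 11 via lambda: add 1.
From 1 via lambda: add 7, 8.
From 7 via lambda: add 9.
From 8 via lambda: add 2.
No new states can be added; the closed set is {1, 2, 5, 7, 8, 9, 11}.

{1, 2, 5, 7, 8, 9, 11}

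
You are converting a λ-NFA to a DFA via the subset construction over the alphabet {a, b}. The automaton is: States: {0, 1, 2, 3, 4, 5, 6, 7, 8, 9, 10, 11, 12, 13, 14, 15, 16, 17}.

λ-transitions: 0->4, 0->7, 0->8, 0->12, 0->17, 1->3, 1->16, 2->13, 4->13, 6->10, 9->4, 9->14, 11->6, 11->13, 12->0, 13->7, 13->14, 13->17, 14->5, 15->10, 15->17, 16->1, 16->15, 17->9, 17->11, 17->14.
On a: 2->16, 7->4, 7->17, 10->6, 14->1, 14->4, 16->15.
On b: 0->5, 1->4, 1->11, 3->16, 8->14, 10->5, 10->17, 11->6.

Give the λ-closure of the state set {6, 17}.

{4, 5, 6, 7, 9, 10, 11, 13, 14, 17}

Start with {6, 17}.
From 6 via λ: add 10.
From 17 via λ: add 9, 11, 14.
From 9 via λ: add 4.
From 11 via λ: add 13.
From 14 via λ: add 5.
From 13 via λ: add 7.
No new states can be added; the closed set is {4, 5, 6, 7, 9, 10, 11, 13, 14, 17}.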